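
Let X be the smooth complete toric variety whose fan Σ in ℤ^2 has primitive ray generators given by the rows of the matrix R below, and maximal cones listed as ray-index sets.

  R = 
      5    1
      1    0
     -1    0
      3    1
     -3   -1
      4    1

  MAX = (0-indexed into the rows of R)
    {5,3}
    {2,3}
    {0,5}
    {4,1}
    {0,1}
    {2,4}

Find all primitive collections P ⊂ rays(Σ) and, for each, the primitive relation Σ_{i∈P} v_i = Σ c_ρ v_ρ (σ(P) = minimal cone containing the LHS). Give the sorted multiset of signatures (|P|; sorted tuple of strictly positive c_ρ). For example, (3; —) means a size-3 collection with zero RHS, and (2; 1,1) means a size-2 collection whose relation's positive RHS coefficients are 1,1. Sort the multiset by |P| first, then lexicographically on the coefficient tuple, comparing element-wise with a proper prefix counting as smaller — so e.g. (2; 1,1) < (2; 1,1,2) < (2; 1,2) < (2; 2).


|primitive collections| = 9. Relations:

  • {1,2}:  v_{1} + v_{2} = 0  →  sig = (2; —)
  • {3,4}:  v_{3} + v_{4} = 0  →  sig = (2; —)
  • {0,2}:  v_{0} + v_{2} = v_{5}  →  sig = (2; 1)
  • {1,3}:  v_{1} + v_{3} = v_{5}  →  sig = (2; 1)
  • {1,5}:  v_{1} + v_{5} = v_{0}  →  sig = (2; 1)
  • {2,5}:  v_{2} + v_{5} = v_{3}  →  sig = (2; 1)
  • {4,5}:  v_{4} + v_{5} = v_{1}  →  sig = (2; 1)
  • {0,3}:  v_{0} + v_{3} = 2·v_{5}  →  sig = (2; 2)
  • {0,4}:  v_{0} + v_{4} = 2·v_{1}  →  sig = (2; 2)

Sorted signature multiset PRS(X):
    (2; —)
    (2; —)
    (2; 1)
    (2; 1)
    (2; 1)
    (2; 1)
    (2; 1)
    (2; 2)
    (2; 2)


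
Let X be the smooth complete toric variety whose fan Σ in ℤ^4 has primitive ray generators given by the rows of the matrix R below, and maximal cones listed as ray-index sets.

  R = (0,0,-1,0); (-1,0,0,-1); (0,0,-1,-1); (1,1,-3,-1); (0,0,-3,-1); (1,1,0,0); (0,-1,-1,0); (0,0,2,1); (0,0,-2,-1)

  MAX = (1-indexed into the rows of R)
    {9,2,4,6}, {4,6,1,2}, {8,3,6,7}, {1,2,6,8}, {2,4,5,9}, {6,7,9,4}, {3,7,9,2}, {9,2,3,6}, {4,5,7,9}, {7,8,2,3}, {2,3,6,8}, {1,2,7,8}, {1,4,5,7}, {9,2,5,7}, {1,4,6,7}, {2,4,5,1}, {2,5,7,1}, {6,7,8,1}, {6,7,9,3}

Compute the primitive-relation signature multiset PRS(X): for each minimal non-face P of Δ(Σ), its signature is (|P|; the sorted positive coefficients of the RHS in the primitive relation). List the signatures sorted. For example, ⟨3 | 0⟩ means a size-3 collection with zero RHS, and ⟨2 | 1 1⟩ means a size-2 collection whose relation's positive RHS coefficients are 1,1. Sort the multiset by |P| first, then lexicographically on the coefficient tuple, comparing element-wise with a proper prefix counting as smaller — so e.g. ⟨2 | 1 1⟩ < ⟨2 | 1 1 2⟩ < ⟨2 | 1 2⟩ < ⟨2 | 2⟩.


|primitive collections| = 10. Relations:

  P={8,9}:  v_{8} + v_{9} = 0  →  sig = ⟨2 | 0⟩
  P={1,3}:  v_{1} + v_{3} = v_{9}  →  sig = ⟨2 | 1⟩
  P={1,9}:  v_{1} + v_{9} = v_{5}  →  sig = ⟨2 | 1⟩
  P={5,6}:  v_{5} + v_{6} = v_{4}  →  sig = ⟨2 | 1⟩
  P={5,8}:  v_{5} + v_{8} = v_{1}  →  sig = ⟨2 | 1⟩
  P={4,8}:  v_{4} + v_{8} = v_{1} + v_{6}  →  sig = ⟨2 | 1 1⟩
  P={3,4}:  v_{3} + v_{4} = v_{6} + 2·v_{9}  →  sig = ⟨2 | 1 2⟩
  P={3,5}:  v_{3} + v_{5} = 2·v_{9}  →  sig = ⟨2 | 2⟩
  P={2,6,7}:  v_{2} + v_{6} + v_{7} = v_{3}  →  sig = ⟨3 | 1⟩
  P={2,4,7}:  v_{2} + v_{4} + v_{7} = 2·v_{9}  →  sig = ⟨3 | 2⟩

Hence PRS(X_Σ) =
    |P|=2: 8 collections, coeffs (), (1), (1), (1), (1), (1,1), (1,2), (2)
    |P|=3: 2 collections, coeffs (1), (2)


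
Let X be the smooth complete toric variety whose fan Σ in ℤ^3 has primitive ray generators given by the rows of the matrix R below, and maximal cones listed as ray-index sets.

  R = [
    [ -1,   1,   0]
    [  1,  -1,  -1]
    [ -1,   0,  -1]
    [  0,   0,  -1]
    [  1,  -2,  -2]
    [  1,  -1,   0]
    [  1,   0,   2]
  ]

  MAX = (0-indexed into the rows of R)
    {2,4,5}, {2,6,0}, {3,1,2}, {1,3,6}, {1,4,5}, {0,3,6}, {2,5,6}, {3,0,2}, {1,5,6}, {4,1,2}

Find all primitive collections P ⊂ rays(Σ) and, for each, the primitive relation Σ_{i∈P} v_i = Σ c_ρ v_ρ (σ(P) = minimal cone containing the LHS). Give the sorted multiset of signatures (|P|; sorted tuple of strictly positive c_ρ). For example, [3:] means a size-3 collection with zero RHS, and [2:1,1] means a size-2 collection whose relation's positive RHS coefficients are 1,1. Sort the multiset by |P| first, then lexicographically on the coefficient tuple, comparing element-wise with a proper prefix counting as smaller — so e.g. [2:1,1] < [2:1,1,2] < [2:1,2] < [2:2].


Minimal non-faces — 9 found among 7 rays, 10 max cones:

  • {0,5}:  v_{0} + v_{5} = 0  →  sig = [2:]
  • {0,1}:  v_{0} + v_{1} = v_{3}  →  sig = [2:1]
  • {3,5}:  v_{3} + v_{5} = v_{1}  →  sig = [2:1]
  • {0,4}:  v_{0} + v_{4} = v_{1} + v_{2}  →  sig = [2:1,1]
  • {3,4}:  v_{3} + v_{4} = 2·v_{1} + v_{2}  →  sig = [2:1,2]
  • {4,6}:  v_{4} + v_{6} = 2·v_{5}  →  sig = [2:2]
  • {2,3,6}:  v_{2} + v_{3} + v_{6} = 0  →  sig = [3:]
  • {1,2,5}:  v_{1} + v_{2} + v_{5} = v_{4}  →  sig = [3:1]
  • {1,2,6}:  v_{1} + v_{2} + v_{6} = v_{5}  →  sig = [3:1]

Hence PRS(X_Σ) =
[[2:], [2:1], [2:1], [2:1,1], [2:1,2], [2:2], [3:], [3:1], [3:1]]


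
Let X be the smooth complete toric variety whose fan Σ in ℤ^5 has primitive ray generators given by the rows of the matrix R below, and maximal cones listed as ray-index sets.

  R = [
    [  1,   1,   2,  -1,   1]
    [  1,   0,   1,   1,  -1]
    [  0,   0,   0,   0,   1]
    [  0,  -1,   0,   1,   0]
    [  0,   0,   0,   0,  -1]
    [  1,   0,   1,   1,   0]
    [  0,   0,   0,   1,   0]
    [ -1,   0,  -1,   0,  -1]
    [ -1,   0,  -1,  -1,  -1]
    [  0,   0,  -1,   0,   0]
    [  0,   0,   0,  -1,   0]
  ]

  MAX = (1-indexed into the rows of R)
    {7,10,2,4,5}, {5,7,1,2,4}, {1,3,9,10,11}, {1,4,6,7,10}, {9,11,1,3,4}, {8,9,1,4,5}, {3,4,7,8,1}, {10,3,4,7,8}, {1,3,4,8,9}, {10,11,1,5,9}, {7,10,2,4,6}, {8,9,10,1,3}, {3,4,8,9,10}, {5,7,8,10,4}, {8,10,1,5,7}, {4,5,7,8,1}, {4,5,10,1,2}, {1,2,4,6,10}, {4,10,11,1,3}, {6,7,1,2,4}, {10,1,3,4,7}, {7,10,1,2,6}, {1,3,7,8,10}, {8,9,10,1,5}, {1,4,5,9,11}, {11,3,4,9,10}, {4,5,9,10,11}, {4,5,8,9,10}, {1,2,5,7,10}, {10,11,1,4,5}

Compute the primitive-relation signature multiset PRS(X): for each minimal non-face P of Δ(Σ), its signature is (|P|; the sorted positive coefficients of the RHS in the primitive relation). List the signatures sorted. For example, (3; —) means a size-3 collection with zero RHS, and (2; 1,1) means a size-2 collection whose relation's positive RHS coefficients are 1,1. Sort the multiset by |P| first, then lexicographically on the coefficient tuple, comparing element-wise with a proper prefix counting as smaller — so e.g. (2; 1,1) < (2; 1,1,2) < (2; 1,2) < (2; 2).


Primitive collections (17):

  • {3,5}:  v_{3} + v_{5} = 0  ⇒ sig = (2; —)
  • {7,11}:  v_{7} + v_{11} = 0  ⇒ sig = (2; —)
  • {2,3}:  v_{2} + v_{3} = v_{6}  ⇒ sig = (2; 1)
  • {5,6}:  v_{5} + v_{6} = v_{2}  ⇒ sig = (2; 1)
  • {6,9}:  v_{6} + v_{9} = v_{5}  ⇒ sig = (2; 1)
  • {7,9}:  v_{7} + v_{9} = v_{8}  ⇒ sig = (2; 1)
  • {8,11}:  v_{8} + v_{11} = v_{9}  ⇒ sig = (2; 1)
  • {6,8}:  v_{6} + v_{8} = v_{5} + v_{7}  ⇒ sig = (2; 1,1)
  • {3,6}:  v_{3} + v_{6} = v_{1} + v_{4} + v_{7} + v_{10}  ⇒ sig = (2; 1,1,1,1)
  • {6,11}:  v_{6} + v_{11} = v_{1} + v_{4} + v_{5} + v_{10}  ⇒ sig = (2; 1,1,1,1)
  • {2,11}:  v_{2} + v_{11} = v_{1} + v_{4} + 2·v_{5} + v_{10}  ⇒ sig = (2; 1,1,1,2)
  • {2,8}:  v_{2} + v_{8} = 2·v_{5} + v_{7}  ⇒ sig = (2; 1,2)
  • {2,9}:  v_{2} + v_{9} = 2·v_{5}  ⇒ sig = (2; 2)
  • {1,4,8,10}:  v_{1} + v_{4} + v_{8} + v_{10} = 0  ⇒ sig = (4; —)
  • {1,4,9,10}:  v_{1} + v_{4} + v_{9} + v_{10} = v_{11}  ⇒ sig = (4; 1)
  • {1,4,5,7,10}:  v_{1} + v_{4} + v_{5} + v_{7} + v_{10} = v_{6}  ⇒ sig = (5; 1)
  • {1,2,4,7,10}:  v_{1} + v_{2} + v_{4} + v_{7} + v_{10} = 2·v_{6}  ⇒ sig = (5; 2)

Sorted signature multiset PRS(X):
{ (2; —) ×2,  (2; 1) ×5,  (2; 1,1),  (2; 1,1,1,1) ×2,  (2; 1,1,1,2),  (2; 1,2),  (2; 2),  (4; —),  (4; 1),  (5; 1),  (5; 2) }


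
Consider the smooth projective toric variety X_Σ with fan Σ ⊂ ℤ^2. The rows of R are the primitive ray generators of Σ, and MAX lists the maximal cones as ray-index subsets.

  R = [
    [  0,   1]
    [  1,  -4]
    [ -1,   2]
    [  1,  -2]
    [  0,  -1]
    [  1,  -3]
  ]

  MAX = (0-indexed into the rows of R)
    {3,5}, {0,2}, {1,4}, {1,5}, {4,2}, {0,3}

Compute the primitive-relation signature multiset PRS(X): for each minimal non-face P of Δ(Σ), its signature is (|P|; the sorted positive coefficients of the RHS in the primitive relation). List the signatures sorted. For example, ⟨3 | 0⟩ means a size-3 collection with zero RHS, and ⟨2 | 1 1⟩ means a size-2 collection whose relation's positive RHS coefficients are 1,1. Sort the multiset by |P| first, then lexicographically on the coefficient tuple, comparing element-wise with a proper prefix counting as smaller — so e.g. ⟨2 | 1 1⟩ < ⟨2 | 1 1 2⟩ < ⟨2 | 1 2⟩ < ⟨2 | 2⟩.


Δ(Σ) — 6 vertices, 9 min non-faces:

  P={0,4}:  v_{0} + v_{4} = 0 — sig = ⟨2 | 0⟩
  P={2,3}:  v_{2} + v_{3} = 0 — sig = ⟨2 | 0⟩
  P={0,1}:  v_{0} + v_{1} = v_{5} — sig = ⟨2 | 1⟩
  P={0,5}:  v_{0} + v_{5} = v_{3} — sig = ⟨2 | 1⟩
  P={2,5}:  v_{2} + v_{5} = v_{4} — sig = ⟨2 | 1⟩
  P={3,4}:  v_{3} + v_{4} = v_{5} — sig = ⟨2 | 1⟩
  P={4,5}:  v_{4} + v_{5} = v_{1} — sig = ⟨2 | 1⟩
  P={1,2}:  v_{1} + v_{2} = 2·v_{4} — sig = ⟨2 | 2⟩
  P={1,3}:  v_{1} + v_{3} = 2·v_{5} — sig = ⟨2 | 2⟩

Hence PRS(X_Σ) =
[⟨2 | 0⟩, ⟨2 | 0⟩, ⟨2 | 1⟩, ⟨2 | 1⟩, ⟨2 | 1⟩, ⟨2 | 1⟩, ⟨2 | 1⟩, ⟨2 | 2⟩, ⟨2 | 2⟩]


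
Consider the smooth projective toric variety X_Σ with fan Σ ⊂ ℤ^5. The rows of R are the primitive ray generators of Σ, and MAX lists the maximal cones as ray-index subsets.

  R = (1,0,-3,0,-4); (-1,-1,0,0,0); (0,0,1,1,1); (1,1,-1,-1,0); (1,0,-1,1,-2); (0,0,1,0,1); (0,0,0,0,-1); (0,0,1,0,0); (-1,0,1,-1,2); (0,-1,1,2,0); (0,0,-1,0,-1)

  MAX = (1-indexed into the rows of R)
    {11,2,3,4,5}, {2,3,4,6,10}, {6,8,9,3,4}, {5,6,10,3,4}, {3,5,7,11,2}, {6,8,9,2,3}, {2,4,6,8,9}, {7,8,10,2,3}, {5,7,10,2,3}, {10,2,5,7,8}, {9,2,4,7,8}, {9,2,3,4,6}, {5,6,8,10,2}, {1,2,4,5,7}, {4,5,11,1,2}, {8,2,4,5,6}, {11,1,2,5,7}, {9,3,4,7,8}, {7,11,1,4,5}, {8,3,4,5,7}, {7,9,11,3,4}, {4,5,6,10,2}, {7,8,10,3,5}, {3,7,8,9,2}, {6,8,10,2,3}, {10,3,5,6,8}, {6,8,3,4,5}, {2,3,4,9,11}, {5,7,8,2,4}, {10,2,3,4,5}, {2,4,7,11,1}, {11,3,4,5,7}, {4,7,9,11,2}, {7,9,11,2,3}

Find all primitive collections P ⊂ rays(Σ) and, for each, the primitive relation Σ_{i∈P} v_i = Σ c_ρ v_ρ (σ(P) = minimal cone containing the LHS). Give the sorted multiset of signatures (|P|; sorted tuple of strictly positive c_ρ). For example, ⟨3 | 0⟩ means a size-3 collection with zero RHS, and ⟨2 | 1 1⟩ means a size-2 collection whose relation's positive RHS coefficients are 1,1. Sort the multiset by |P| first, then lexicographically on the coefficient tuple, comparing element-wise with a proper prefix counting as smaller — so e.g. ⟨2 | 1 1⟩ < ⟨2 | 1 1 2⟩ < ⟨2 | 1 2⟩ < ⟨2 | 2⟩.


18 collections generate NE(X_Σ); each relation:

  {5,9}:  v_{5} + v_{9} = 0  ⟹  sig = ⟨2 | 0⟩
  {6,11}:  v_{6} + v_{11} = 0  ⟹  sig = ⟨2 | 0⟩
  {6,7}:  v_{6} + v_{7} = v_{8}  ⟹  sig = ⟨2 | 1⟩
  {8,11}:  v_{8} + v_{11} = v_{7}  ⟹  sig = ⟨2 | 1⟩
  {1,3}:  v_{1} + v_{3} = v_{5} + v_{11}  ⟹  sig = ⟨2 | 1 1⟩
  {9,10}:  v_{9} + v_{10} = v_{2} + v_{3} + v_{6}  ⟹  sig = ⟨2 | 1 1 1⟩
  {10,11}:  v_{10} + v_{11} = v_{2} + v_{3} + v_{5}  ⟹  sig = ⟨2 | 1 1 1⟩
  {1,6}:  v_{1} + v_{6} = v_{2} + v_{4} + v_{5} + v_{7}  ⟹  sig = ⟨2 | 1 1 1 1⟩
  {1,9}:  v_{1} + v_{9} = v_{2} + v_{4} + v_{7} + v_{11}  ⟹  sig = ⟨2 | 1 1 1 1⟩
  {1,8}:  v_{1} + v_{8} = v_{2} + v_{4} + v_{5} + 2·v_{7}  ⟹  sig = ⟨2 | 1 1 1 2⟩
  {1,10}:  v_{1} + v_{10} = v_{2} + 2·v_{5}  ⟹  sig = ⟨2 | 1 2⟩
  {4,7,10}:  v_{4} + v_{7} + v_{10} = v_{5} + v_{6}  ⟹  sig = ⟨3 | 1 1⟩
  {4,8,10}:  v_{4} + v_{8} + v_{10} = v_{5} + 2·v_{6}  ⟹  sig = ⟨3 | 1 2⟩
  {2,3,4,7}:  v_{2} + v_{3} + v_{4} + v_{7} = 0  ⟹  sig = ⟨4 | 0⟩
  {2,3,4,8}:  v_{2} + v_{3} + v_{4} + v_{8} = v_{6}  ⟹  sig = ⟨4 | 1⟩
  {2,3,5,6}:  v_{2} + v_{3} + v_{5} + v_{6} = v_{10}  ⟹  sig = ⟨4 | 1⟩
  {2,3,5,8}:  v_{2} + v_{3} + v_{5} + v_{8} = v_{7} + v_{10}  ⟹  sig = ⟨4 | 1 1⟩
  {2,4,5,7,11}:  v_{2} + v_{4} + v_{5} + v_{7} + v_{11} = v_{1}  ⟹  sig = ⟨5 | 1⟩

Sorted signature multiset PRS(X):
[⟨2 | 0⟩, ⟨2 | 0⟩, ⟨2 | 1⟩, ⟨2 | 1⟩, ⟨2 | 1 1⟩, ⟨2 | 1 1 1⟩, ⟨2 | 1 1 1⟩, ⟨2 | 1 1 1 1⟩, ⟨2 | 1 1 1 1⟩, ⟨2 | 1 1 1 2⟩, ⟨2 | 1 2⟩, ⟨3 | 1 1⟩, ⟨3 | 1 2⟩, ⟨4 | 0⟩, ⟨4 | 1⟩, ⟨4 | 1⟩, ⟨4 | 1 1⟩, ⟨5 | 1⟩]


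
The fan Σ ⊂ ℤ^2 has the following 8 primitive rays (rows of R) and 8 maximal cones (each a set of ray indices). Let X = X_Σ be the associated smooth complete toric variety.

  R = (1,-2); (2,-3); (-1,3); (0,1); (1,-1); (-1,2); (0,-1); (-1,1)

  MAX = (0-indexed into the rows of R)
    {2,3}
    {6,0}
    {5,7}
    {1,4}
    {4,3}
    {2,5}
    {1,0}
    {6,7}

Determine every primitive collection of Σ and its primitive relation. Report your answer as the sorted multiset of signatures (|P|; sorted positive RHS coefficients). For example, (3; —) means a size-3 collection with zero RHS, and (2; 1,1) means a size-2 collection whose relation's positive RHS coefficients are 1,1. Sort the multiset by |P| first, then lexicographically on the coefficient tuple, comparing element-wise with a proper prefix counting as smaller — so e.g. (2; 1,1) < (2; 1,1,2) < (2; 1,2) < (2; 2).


Σ has 20 primitive collections:

  P={0,5}:  v_{0} + v_{5} = 0  ⟹  sig = (2; —)
  P={3,6}:  v_{3} + v_{6} = 0  ⟹  sig = (2; —)
  P={4,7}:  v_{4} + v_{7} = 0  ⟹  sig = (2; —)
  P={0,2}:  v_{0} + v_{2} = v_{3}  ⟹  sig = (2; 1)
  P={0,3}:  v_{0} + v_{3} = v_{4}  ⟹  sig = (2; 1)
  P={0,4}:  v_{0} + v_{4} = v_{1}  ⟹  sig = (2; 1)
  P={0,7}:  v_{0} + v_{7} = v_{6}  ⟹  sig = (2; 1)
  P={1,5}:  v_{1} + v_{5} = v_{4}  ⟹  sig = (2; 1)
  P={1,7}:  v_{1} + v_{7} = v_{0}  ⟹  sig = (2; 1)
  P={2,6}:  v_{2} + v_{6} = v_{5}  ⟹  sig = (2; 1)
  P={3,5}:  v_{3} + v_{5} = v_{2}  ⟹  sig = (2; 1)
  P={3,7}:  v_{3} + v_{7} = v_{5}  ⟹  sig = (2; 1)
  P={4,5}:  v_{4} + v_{5} = v_{3}  ⟹  sig = (2; 1)
  P={4,6}:  v_{4} + v_{6} = v_{0}  ⟹  sig = (2; 1)
  P={5,6}:  v_{5} + v_{6} = v_{7}  ⟹  sig = (2; 1)
  P={1,2}:  v_{1} + v_{2} = v_{3} + v_{4}  ⟹  sig = (2; 1,1)
  P={1,3}:  v_{1} + v_{3} = 2·v_{4}  ⟹  sig = (2; 2)
  P={1,6}:  v_{1} + v_{6} = 2·v_{0}  ⟹  sig = (2; 2)
  P={2,4}:  v_{2} + v_{4} = 2·v_{3}  ⟹  sig = (2; 2)
  P={2,7}:  v_{2} + v_{7} = 2·v_{5}  ⟹  sig = (2; 2)

Sorted signature multiset PRS(X):
{ (2; —) ×3,  (2; 1) ×12,  (2; 1,1),  (2; 2) ×4 }


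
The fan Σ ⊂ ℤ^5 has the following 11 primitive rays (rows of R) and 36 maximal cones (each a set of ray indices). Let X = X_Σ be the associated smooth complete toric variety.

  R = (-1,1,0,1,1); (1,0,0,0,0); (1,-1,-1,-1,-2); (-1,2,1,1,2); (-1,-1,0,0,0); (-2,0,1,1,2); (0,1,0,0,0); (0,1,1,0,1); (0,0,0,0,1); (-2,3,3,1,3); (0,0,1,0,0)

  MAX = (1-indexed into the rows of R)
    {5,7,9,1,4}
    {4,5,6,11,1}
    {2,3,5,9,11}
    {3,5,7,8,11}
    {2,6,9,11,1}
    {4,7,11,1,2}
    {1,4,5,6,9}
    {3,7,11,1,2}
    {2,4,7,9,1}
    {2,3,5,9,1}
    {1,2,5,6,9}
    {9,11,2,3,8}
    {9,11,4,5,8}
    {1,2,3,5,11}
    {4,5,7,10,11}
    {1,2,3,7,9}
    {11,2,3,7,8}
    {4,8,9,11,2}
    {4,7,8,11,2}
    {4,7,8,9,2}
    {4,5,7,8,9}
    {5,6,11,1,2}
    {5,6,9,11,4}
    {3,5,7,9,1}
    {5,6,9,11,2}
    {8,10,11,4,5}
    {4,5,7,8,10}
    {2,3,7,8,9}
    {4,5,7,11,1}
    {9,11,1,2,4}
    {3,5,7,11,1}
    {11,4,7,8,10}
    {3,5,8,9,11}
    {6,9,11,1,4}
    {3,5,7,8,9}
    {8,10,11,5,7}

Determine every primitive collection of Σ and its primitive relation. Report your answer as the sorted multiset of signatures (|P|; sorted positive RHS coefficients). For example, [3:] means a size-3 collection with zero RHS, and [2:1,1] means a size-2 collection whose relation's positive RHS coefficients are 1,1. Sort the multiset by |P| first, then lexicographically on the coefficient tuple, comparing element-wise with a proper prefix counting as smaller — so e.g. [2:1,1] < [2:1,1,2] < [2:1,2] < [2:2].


Δ(Σ) — 11 vertices, 18 min non-faces:

  P={1,8}:  v_{1} + v_{8} = v_{4} — sig = [2:1]
  P={3,4}:  v_{3} + v_{4} = v_{7} — sig = [2:1]
  P={3,6}:  v_{3} + v_{6} = v_{5} — sig = [2:1]
  P={6,7}:  v_{6} + v_{7} = v_{4} + v_{5} — sig = [2:1,1]
  P={2,10}:  v_{2} + v_{10} = v_{4} + v_{8} + v_{11} — sig = [2:1,1,1]
  P={6,8}:  v_{6} + v_{8} = v_{4} + v_{5} + v_{9} + v_{11} — sig = [2:1,1,1,1]
  P={1,10}:  v_{1} + v_{10} = 2·v_{4} + v_{5} + v_{7} + v_{11} — sig = [2:1,1,1,2]
  P={3,10}:  v_{3} + v_{10} = v_{5} + 2·v_{7} + v_{8} + v_{11} — sig = [2:1,1,1,2]
  P={9,10}:  v_{9} + v_{10} = v_{4} + v_{5} + 2·v_{8} — sig = [2:1,1,2]
  P={6,10}:  v_{6} + v_{10} = 2·v_{4} + 2·v_{5} + v_{8} + v_{11} — sig = [2:1,1,2,2]
  P={2,5,7}:  v_{2} + v_{5} + v_{7} = 0 — sig = [3:]
  P={7,9,11}:  v_{7} + v_{9} + v_{11} = v_{8} — sig = [3:1]
  P={2,5,8}:  v_{2} + v_{5} + v_{8} = v_{9} + v_{11} — sig = [3:1,1]
  P={2,4,5}:  v_{2} + v_{4} + v_{5} = v_{1} + v_{9} + v_{11} — sig = [3:1,1,1]
  P={2,4,6}:  v_{2} + v_{4} + v_{6} = 2·v_{1} + 2·v_{9} + 2·v_{11} — sig = [3:2,2,2]
  P={1,3,9,11}:  v_{1} + v_{3} + v_{9} + v_{11} = 0 — sig = [4:]
  P={1,5,9,11}:  v_{1} + v_{5} + v_{9} + v_{11} = v_{6} — sig = [4:1]
  P={4,5,7,8,11}:  v_{4} + v_{5} + v_{7} + v_{8} + v_{11} = v_{10} — sig = [5:1]

Signatures (|P|; sorted positive RHS coefficients), sorted:
    |P|=2: 10 collections, coeffs (1), (1), (1), (1,1), (1,1,1), (1,1,1,1), (1,1,1,2), (1,1,1,2), (1,1,2), (1,1,2,2)
    |P|=3: 5 collections, coeffs (), (1), (1,1), (1,1,1), (2,2,2)
    |P|=4: 2 collections, coeffs (), (1)
    |P|=5: 1 collection, coeffs (1)


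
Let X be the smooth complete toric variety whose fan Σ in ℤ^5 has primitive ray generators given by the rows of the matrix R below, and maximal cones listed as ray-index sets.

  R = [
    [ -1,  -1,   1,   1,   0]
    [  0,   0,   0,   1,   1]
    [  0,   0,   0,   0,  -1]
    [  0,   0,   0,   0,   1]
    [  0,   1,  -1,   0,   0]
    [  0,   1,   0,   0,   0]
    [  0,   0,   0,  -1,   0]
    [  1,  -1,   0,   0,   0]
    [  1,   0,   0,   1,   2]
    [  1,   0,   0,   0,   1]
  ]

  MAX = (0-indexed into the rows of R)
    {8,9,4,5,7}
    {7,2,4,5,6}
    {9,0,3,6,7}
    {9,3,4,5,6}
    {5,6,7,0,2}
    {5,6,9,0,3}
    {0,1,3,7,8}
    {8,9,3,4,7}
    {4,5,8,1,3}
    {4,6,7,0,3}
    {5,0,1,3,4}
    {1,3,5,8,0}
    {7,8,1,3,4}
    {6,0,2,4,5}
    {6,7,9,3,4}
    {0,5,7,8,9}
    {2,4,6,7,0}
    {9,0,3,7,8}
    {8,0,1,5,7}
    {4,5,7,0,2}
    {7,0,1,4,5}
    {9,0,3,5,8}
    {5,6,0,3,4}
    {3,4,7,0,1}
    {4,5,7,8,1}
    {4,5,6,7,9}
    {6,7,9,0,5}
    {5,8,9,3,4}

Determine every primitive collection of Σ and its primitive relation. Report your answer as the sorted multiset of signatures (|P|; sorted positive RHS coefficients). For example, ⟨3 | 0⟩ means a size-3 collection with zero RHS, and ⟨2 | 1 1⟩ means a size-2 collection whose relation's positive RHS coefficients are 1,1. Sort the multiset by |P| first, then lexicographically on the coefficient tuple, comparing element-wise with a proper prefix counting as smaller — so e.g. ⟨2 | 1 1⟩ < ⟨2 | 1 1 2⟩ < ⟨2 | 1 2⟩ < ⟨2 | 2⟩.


Δ(Σ) — 10 vertices, 11 min non-faces:

  P={2,3}:  v_{2} + v_{3} = 0  ⇒ sig = ⟨2 | 0⟩
  P={1,6}:  v_{1} + v_{6} = v_{3}  ⇒ sig = ⟨2 | 1⟩
  P={1,9}:  v_{1} + v_{9} = v_{8}  ⇒ sig = ⟨2 | 1⟩
  P={2,9}:  v_{2} + v_{9} = v_{5} + v_{7}  ⇒ sig = ⟨2 | 1 1⟩
  P={6,8}:  v_{6} + v_{8} = v_{3} + v_{9}  ⇒ sig = ⟨2 | 1 1⟩
  P={2,8}:  v_{2} + v_{8} = v_{1} + v_{5} + v_{7}  ⇒ sig = ⟨2 | 1 1 1⟩
  P={1,2}:  v_{1} + v_{2} = v_{0} + v_{4} + v_{5} + v_{7}  ⇒ sig = ⟨2 | 1 1 1 1⟩
  P={0,4,9}:  v_{0} + v_{4} + v_{9} = v_{1}  ⇒ sig = ⟨3 | 1⟩
  P={3,5,7}:  v_{3} + v_{5} + v_{7} = v_{9}  ⇒ sig = ⟨3 | 1⟩
  P={0,4,8}:  v_{0} + v_{4} + v_{8} = 2·v_{1}  ⇒ sig = ⟨3 | 2⟩
  P={0,4,5,6,7}:  v_{0} + v_{4} + v_{5} + v_{6} + v_{7} = 0  ⇒ sig = ⟨5 | 0⟩

Sorted signature multiset PRS(X):
    |P|=2: 7 collections, coeffs (), (1), (1), (1,1), (1,1), (1,1,1), (1,1,1,1)
    |P|=3: 3 collections, coeffs (1), (1), (2)
    |P|=5: 1 collection, coeffs ()


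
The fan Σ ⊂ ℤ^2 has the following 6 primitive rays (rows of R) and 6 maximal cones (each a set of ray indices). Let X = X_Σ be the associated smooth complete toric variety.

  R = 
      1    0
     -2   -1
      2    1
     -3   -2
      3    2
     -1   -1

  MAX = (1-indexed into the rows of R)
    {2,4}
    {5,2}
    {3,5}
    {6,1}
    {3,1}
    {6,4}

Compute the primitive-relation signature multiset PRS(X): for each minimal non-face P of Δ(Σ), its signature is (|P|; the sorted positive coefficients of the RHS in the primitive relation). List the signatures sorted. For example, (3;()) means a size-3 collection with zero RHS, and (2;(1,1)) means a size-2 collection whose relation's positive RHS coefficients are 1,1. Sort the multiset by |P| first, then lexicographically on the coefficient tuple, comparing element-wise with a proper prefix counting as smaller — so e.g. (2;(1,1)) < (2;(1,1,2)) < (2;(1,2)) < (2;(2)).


Primitive collections (9):

  P = {2,3}:  v_{2} + v_{3} = 0  so sig = (2;())
  P = {4,5}:  v_{4} + v_{5} = 0  so sig = (2;())
  P = {1,2}:  v_{1} + v_{2} = v_{6}  so sig = (2;(1))
  P = {2,6}:  v_{2} + v_{6} = v_{4}  so sig = (2;(1))
  P = {3,4}:  v_{3} + v_{4} = v_{6}  so sig = (2;(1))
  P = {3,6}:  v_{3} + v_{6} = v_{1}  so sig = (2;(1))
  P = {5,6}:  v_{5} + v_{6} = v_{3}  so sig = (2;(1))
  P = {1,4}:  v_{1} + v_{4} = 2·v_{6}  so sig = (2;(2))
  P = {1,5}:  v_{1} + v_{5} = 2·v_{3}  so sig = (2;(2))

Hence PRS(X_Σ) =
    (2;())
    (2;())
    (2;(1))
    (2;(1))
    (2;(1))
    (2;(1))
    (2;(1))
    (2;(2))
    (2;(2))


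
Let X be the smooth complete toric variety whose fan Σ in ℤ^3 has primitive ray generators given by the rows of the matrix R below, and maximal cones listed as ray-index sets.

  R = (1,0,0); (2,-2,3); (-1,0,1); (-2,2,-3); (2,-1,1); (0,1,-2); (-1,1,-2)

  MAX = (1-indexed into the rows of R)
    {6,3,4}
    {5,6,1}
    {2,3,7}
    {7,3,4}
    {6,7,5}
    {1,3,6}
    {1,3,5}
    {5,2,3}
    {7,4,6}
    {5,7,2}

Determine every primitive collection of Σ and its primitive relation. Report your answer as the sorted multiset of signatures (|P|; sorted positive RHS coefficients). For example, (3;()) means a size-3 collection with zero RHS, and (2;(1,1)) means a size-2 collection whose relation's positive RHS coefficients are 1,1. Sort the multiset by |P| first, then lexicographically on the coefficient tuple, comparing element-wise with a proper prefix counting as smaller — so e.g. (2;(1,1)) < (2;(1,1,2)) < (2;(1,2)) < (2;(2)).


9 minimal non-faces of Δ(Σ) (on 7 rays):

  P={2,4}:  v_{2} + v_{4} = 0  so sig = (2;())
  P={1,7}:  v_{1} + v_{7} = v_{6}  so sig = (2;(1))
  P={2,6}:  v_{2} + v_{6} = v_{5}  so sig = (2;(1))
  P={4,5}:  v_{4} + v_{5} = v_{6}  so sig = (2;(1))
  P={1,2}:  v_{1} + v_{2} = v_{3} + 2·v_{5}  so sig = (2;(1,2))
  P={1,4}:  v_{1} + v_{4} = v_{3} + 2·v_{6}  so sig = (2;(1,2))
  P={3,5,7}:  v_{3} + v_{5} + v_{7} = 0  so sig = (3;())
  P={3,5,6}:  v_{3} + v_{5} + v_{6} = v_{1}  so sig = (3;(1))
  P={3,6,7}:  v_{3} + v_{6} + v_{7} = v_{4}  so sig = (3;(1))

so the primitive-relation signature multiset is
    (2;())
    (2;(1))
    (2;(1))
    (2;(1))
    (2;(1,2))
    (2;(1,2))
    (3;())
    (3;(1))
    (3;(1))


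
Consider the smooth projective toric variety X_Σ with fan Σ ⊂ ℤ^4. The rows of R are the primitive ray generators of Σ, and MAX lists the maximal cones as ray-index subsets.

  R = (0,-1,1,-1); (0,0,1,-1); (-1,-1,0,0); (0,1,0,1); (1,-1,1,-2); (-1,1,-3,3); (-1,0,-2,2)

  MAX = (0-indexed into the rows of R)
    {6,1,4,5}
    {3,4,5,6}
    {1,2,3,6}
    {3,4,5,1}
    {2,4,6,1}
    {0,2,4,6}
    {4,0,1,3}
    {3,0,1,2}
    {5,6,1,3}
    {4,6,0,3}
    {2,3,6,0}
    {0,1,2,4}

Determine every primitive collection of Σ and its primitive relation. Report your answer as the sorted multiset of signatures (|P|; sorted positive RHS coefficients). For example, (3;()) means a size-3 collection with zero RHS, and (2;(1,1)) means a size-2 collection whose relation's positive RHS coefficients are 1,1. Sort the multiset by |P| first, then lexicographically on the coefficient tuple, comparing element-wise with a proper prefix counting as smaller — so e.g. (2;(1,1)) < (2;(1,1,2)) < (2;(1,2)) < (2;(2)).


|primitive collections| = 5. Relations:

  P={0,5}:  v_{0} + v_{5} = v_{6}  ⇒ sig = (2;(1))
  P={2,5}:  v_{2} + v_{5} = v_{1} + 2·v_{6}  ⇒ sig = (2;(1,2))
  P={0,1,6}:  v_{0} + v_{1} + v_{6} = v_{2}  ⇒ sig = (3;(1))
  P={2,3,4}:  v_{2} + v_{3} + v_{4} = v_{0}  ⇒ sig = (3;(1))
  P={1,3,4,6}:  v_{1} + v_{3} + v_{4} + v_{6} = 0  ⇒ sig = (4;())

Hence PRS(X_Σ) =
    |P|=2: 2 collections, coeffs (1), (1,2)
    |P|=3: 2 collections, coeffs (1), (1)
    |P|=4: 1 collection, coeffs ()


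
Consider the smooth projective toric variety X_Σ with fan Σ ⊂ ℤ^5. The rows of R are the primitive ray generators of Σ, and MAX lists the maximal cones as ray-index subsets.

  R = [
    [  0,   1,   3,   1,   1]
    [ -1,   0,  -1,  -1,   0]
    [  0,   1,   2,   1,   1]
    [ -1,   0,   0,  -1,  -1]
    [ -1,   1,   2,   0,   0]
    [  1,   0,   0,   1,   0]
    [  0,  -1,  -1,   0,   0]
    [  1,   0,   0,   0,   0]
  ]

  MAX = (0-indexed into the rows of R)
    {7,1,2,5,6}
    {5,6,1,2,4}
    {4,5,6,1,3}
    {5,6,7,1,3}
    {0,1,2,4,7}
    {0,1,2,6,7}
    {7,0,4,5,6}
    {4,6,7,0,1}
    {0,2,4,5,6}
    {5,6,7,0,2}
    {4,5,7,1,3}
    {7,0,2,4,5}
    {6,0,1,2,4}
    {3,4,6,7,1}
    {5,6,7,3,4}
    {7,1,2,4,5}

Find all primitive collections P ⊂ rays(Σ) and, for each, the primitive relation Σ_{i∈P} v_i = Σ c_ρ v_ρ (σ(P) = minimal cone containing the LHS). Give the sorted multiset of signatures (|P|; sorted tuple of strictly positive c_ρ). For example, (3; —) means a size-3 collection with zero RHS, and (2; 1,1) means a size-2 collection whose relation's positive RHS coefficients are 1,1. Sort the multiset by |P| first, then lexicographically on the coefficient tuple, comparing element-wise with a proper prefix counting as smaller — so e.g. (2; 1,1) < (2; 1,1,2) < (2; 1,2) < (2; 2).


Primitive collections (5):

  P = {2,3}:  v_{2} + v_{3} = v_{4}  so sig = (2; 1)
  P = {0,3}:  v_{0} + v_{3} = 2·v_{4} + v_{6} + v_{7}  so sig = (2; 1,1,2)
  P = {0,1,5}:  v_{0} + v_{1} + v_{5} = v_{2}  so sig = (3; 1)
  P = {2,4,6,7}:  v_{2} + v_{4} + v_{6} + v_{7} = v_{0}  so sig = (4; 1)
  P = {1,4,5,6,7}:  v_{1} + v_{4} + v_{5} + v_{6} + v_{7} = 0  so sig = (5; —)

so the primitive-relation signature multiset is
[(2; 1), (2; 1,1,2), (3; 1), (4; 1), (5; —)]


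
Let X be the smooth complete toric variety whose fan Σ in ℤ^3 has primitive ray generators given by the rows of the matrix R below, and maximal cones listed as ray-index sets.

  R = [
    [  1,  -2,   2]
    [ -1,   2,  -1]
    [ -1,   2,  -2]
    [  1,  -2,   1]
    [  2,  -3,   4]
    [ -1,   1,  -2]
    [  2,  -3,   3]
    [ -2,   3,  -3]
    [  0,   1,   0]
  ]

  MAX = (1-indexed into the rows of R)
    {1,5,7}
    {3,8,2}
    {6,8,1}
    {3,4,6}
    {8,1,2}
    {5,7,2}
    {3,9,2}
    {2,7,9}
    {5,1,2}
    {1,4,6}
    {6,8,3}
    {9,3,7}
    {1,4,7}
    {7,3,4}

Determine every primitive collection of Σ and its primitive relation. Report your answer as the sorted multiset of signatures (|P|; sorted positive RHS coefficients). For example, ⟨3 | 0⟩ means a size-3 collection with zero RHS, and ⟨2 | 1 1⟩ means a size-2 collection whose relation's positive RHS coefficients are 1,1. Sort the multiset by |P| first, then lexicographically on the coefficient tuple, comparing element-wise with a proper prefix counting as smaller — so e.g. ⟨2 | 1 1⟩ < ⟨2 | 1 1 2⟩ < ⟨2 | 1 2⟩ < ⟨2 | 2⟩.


Σ has 17 primitive collections:

  P={1,3}:  v_{1} + v_{3} = 0  ⇒ sig = ⟨2 | 0⟩
  P={2,4}:  v_{2} + v_{4} = 0  ⇒ sig = ⟨2 | 0⟩
  P={7,8}:  v_{7} + v_{8} = 0  ⇒ sig = ⟨2 | 0⟩
  P={2,6}:  v_{2} + v_{6} = v_{8}  ⇒ sig = ⟨2 | 1⟩
  P={4,8}:  v_{4} + v_{8} = v_{6}  ⇒ sig = ⟨2 | 1⟩
  P={5,6}:  v_{5} + v_{6} = v_{1}  ⇒ sig = ⟨2 | 1⟩
  P={6,7}:  v_{6} + v_{7} = v_{4}  ⇒ sig = ⟨2 | 1⟩
  P={6,9}:  v_{6} + v_{9} = v_{3}  ⇒ sig = ⟨2 | 1⟩
  P={1,9}:  v_{1} + v_{9} = v_{2} + v_{7}  ⇒ sig = ⟨2 | 1 1⟩
  P={3,5}:  v_{3} + v_{5} = v_{2} + v_{7}  ⇒ sig = ⟨2 | 1 1⟩
  P={4,5}:  v_{4} + v_{5} = v_{1} + v_{7}  ⇒ sig = ⟨2 | 1 1⟩
  P={4,9}:  v_{4} + v_{9} = v_{3} + v_{7}  ⇒ sig = ⟨2 | 1 1⟩
  P={5,8}:  v_{5} + v_{8} = v_{1} + v_{2}  ⇒ sig = ⟨2 | 1 1⟩
  P={8,9}:  v_{8} + v_{9} = v_{2} + v_{3}  ⇒ sig = ⟨2 | 1 1⟩
  P={5,9}:  v_{5} + v_{9} = 2·v_{2} + 2·v_{7}  ⇒ sig = ⟨2 | 2 2⟩
  P={1,2,7}:  v_{1} + v_{2} + v_{7} = v_{5}  ⇒ sig = ⟨3 | 1⟩
  P={2,3,7}:  v_{2} + v_{3} + v_{7} = v_{9}  ⇒ sig = ⟨3 | 1⟩

so the primitive-relation signature multiset is
{ ⟨2 | 0⟩ ×3,  ⟨2 | 1⟩ ×5,  ⟨2 | 1 1⟩ ×6,  ⟨2 | 2 2⟩,  ⟨3 | 1⟩ ×2 }


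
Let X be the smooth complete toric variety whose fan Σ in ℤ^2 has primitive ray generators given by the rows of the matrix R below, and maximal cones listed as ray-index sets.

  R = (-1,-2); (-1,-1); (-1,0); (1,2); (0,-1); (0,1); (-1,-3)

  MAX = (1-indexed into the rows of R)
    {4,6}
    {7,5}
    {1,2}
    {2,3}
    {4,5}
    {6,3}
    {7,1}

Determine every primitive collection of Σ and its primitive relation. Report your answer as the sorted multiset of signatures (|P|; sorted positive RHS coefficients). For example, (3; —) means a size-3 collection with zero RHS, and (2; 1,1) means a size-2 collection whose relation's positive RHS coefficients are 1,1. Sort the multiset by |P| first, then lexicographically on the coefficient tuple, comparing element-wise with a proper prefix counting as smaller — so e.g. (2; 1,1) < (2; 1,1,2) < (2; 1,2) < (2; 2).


Σ has 14 primitive collections:

  {1,4}:  v_{1} + v_{4} = 0  ⇒ sig = (2; —)
  {5,6}:  v_{5} + v_{6} = 0  ⇒ sig = (2; —)
  {1,5}:  v_{1} + v_{5} = v_{7}  ⇒ sig = (2; 1)
  {1,6}:  v_{1} + v_{6} = v_{2}  ⇒ sig = (2; 1)
  {2,4}:  v_{2} + v_{4} = v_{6}  ⇒ sig = (2; 1)
  {2,5}:  v_{2} + v_{5} = v_{1}  ⇒ sig = (2; 1)
  {2,6}:  v_{2} + v_{6} = v_{3}  ⇒ sig = (2; 1)
  {3,5}:  v_{3} + v_{5} = v_{2}  ⇒ sig = (2; 1)
  {4,7}:  v_{4} + v_{7} = v_{5}  ⇒ sig = (2; 1)
  {6,7}:  v_{6} + v_{7} = v_{1}  ⇒ sig = (2; 1)
  {3,7}:  v_{3} + v_{7} = v_{1} + v_{2}  ⇒ sig = (2; 1,1)
  {1,3}:  v_{1} + v_{3} = 2·v_{2}  ⇒ sig = (2; 2)
  {2,7}:  v_{2} + v_{7} = 2·v_{1}  ⇒ sig = (2; 2)
  {3,4}:  v_{3} + v_{4} = 2·v_{6}  ⇒ sig = (2; 2)

so the primitive-relation signature multiset is
    |P|=2: 14 collections, coeffs (), (), (1), (1), (1), (1), (1), (1), (1), (1), (1,1), (2), (2), (2)


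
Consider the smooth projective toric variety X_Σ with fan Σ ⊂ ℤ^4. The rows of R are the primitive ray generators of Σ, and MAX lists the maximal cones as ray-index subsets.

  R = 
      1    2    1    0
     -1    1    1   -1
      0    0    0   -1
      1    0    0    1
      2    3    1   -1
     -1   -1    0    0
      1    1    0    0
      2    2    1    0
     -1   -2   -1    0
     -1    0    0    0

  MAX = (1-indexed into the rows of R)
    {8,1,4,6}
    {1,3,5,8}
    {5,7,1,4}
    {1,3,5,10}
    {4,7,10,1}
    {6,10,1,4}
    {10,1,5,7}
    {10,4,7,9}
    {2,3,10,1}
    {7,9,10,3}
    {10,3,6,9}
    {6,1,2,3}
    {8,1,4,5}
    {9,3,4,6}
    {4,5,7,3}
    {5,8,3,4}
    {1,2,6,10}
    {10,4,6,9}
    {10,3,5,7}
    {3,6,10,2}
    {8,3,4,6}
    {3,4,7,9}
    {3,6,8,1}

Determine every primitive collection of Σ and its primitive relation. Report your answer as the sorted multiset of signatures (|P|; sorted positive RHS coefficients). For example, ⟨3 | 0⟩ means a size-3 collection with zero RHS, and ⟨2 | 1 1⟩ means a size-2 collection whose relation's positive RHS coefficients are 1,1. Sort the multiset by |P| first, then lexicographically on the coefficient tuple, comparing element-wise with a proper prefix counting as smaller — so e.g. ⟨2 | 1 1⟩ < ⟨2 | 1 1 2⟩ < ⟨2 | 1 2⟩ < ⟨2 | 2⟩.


Δ(Σ) — 10 vertices, 17 min non-faces:

  {1,9}:  v_{1} + v_{9} = 0 — sig = ⟨2 | 0⟩
  {6,7}:  v_{6} + v_{7} = 0 — sig = ⟨2 | 0⟩
  {8,10}:  v_{8} + v_{10} = v_{1} — sig = ⟨2 | 1⟩
  {2,4}:  v_{2} + v_{4} = v_{1} + v_{6} — sig = ⟨2 | 1 1⟩
  {5,6}:  v_{5} + v_{6} = v_{1} + v_{3} — sig = ⟨2 | 1 1⟩
  {5,9}:  v_{5} + v_{9} = v_{3} + v_{7} — sig = ⟨2 | 1 1⟩
  {7,8}:  v_{7} + v_{8} = v_{4} + v_{5} — sig = ⟨2 | 1 1⟩
  {8,9}:  v_{8} + v_{9} = v_{3} + v_{4} — sig = ⟨2 | 1 1⟩
  {2,7}:  v_{2} + v_{7} = v_{1} + v_{3} + v_{10} — sig = ⟨2 | 1 1 1⟩
  {2,9}:  v_{2} + v_{9} = v_{3} + v_{6} + v_{10} — sig = ⟨2 | 1 1 1⟩
  {2,8}:  v_{2} + v_{8} = 2·v_{1} + v_{3} + v_{6} — sig = ⟨2 | 1 1 2⟩
  {2,5}:  v_{2} + v_{5} = 2·v_{1} + 2·v_{3} + v_{10} — sig = ⟨2 | 1 2 2⟩
  {3,4,10}:  v_{3} + v_{4} + v_{10} = 0 — sig = ⟨3 | 0⟩
  {1,3,4}:  v_{1} + v_{3} + v_{4} = v_{8} — sig = ⟨3 | 1⟩
  {1,3,7}:  v_{1} + v_{3} + v_{7} = v_{5} — sig = ⟨3 | 1⟩
  {4,5,10}:  v_{4} + v_{5} + v_{10} = v_{1} + v_{7} — sig = ⟨3 | 1 1⟩
  {1,3,6,10}:  v_{1} + v_{3} + v_{6} + v_{10} = v_{2} — sig = ⟨4 | 1⟩

Hence PRS(X_Σ) =
{ ⟨2 | 0⟩ ×2,  ⟨2 | 1⟩,  ⟨2 | 1 1⟩ ×5,  ⟨2 | 1 1 1⟩ ×2,  ⟨2 | 1 1 2⟩,  ⟨2 | 1 2 2⟩,  ⟨3 | 0⟩,  ⟨3 | 1⟩ ×2,  ⟨3 | 1 1⟩,  ⟨4 | 1⟩ }


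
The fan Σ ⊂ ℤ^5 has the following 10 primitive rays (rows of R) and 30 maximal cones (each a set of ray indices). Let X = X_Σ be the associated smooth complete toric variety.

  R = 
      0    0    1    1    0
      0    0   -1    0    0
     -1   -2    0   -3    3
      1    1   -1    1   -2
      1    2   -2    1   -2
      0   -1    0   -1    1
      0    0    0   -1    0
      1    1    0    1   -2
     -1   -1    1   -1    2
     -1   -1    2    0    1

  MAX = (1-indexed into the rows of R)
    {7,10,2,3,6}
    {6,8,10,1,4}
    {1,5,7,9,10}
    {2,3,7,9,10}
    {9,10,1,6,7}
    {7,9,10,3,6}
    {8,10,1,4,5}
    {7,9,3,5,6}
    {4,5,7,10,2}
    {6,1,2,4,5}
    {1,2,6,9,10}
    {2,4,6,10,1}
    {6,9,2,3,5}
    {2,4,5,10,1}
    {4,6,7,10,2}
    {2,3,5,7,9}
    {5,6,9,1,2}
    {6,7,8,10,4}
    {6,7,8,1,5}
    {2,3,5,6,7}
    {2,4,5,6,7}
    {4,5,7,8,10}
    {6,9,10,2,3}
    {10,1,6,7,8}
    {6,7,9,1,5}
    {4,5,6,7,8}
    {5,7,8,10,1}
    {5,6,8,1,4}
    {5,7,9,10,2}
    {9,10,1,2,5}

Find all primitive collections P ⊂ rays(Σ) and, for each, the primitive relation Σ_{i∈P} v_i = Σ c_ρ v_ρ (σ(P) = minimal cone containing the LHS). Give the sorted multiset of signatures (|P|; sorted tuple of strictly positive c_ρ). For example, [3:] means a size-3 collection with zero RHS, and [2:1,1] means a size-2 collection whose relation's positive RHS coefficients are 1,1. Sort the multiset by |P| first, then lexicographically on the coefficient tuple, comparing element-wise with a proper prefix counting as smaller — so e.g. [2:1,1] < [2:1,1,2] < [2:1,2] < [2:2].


Δ(Σ) — 10 vertices, 11 min non-faces:

  • {4,9}:  v_{4} + v_{9} = 0 — sig = [2:]
  • {2,8}:  v_{2} + v_{8} = v_{4} — sig = [2:1]
  • {1,3}:  v_{1} + v_{3} = v_{6} + v_{9} — sig = [2:1,1]
  • {3,8}:  v_{3} + v_{8} = v_{6} + v_{7} — sig = [2:1,1]
  • {8,9}:  v_{8} + v_{9} = v_{1} + v_{7} — sig = [2:1,1]
  • {3,4}:  v_{3} + v_{4} = v_{2} + v_{6} + v_{7} — sig = [2:1,1,1]
  • {1,2,7}:  v_{1} + v_{2} + v_{7} = 0 — sig = [3:]
  • {5,6,10}:  v_{5} + v_{6} + v_{10} = 0 — sig = [3:]
  • {1,4,7}:  v_{1} + v_{4} + v_{7} = v_{8} — sig = [3:1]
  • {3,5,10}:  v_{3} + v_{5} + v_{10} = v_{2} + v_{7} + v_{9} — sig = [3:1,1,1]
  • {2,6,7,9}:  v_{2} + v_{6} + v_{7} + v_{9} = v_{3} — sig = [4:1]

Signatures (|P|; sorted positive RHS coefficients), sorted:
    |P|=2: 6 collections, coeffs (), (1), (1,1), (1,1), (1,1), (1,1,1)
    |P|=3: 4 collections, coeffs (), (), (1), (1,1,1)
    |P|=4: 1 collection, coeffs (1)


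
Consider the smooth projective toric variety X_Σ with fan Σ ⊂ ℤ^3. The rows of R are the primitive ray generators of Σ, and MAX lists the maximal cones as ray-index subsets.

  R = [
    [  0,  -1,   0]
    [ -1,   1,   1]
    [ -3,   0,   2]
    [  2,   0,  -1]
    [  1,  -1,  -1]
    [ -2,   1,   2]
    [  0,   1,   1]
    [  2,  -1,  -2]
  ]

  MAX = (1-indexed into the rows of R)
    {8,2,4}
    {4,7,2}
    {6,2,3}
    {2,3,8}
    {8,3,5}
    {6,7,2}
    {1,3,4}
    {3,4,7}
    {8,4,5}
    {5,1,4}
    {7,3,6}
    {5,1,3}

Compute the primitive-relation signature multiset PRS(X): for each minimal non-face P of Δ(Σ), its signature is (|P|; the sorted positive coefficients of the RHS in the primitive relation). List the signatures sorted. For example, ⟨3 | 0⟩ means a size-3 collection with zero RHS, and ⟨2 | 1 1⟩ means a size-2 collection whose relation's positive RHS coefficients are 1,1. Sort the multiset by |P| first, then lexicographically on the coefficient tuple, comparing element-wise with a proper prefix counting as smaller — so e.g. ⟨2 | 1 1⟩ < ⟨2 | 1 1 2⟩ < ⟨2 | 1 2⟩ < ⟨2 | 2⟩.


14 minimal non-faces of Δ(Σ) (on 8 rays):

  {2,5}:  v_{2} + v_{5} = 0  ⟹  sig = ⟨2 | 0⟩
  {6,8}:  v_{6} + v_{8} = 0  ⟹  sig = ⟨2 | 0⟩
  {4,6}:  v_{4} + v_{6} = v_{7}  ⟹  sig = ⟨2 | 1⟩
  {7,8}:  v_{7} + v_{8} = v_{4}  ⟹  sig = ⟨2 | 1⟩
  {1,2}:  v_{1} + v_{2} = v_{3} + v_{4}  ⟹  sig = ⟨2 | 1 1⟩
  {5,6}:  v_{5} + v_{6} = v_{3} + v_{4}  ⟹  sig = ⟨2 | 1 1⟩
  {5,7}:  v_{5} + v_{7} = v_{3} + 2·v_{4}  ⟹  sig = ⟨2 | 1 2⟩
  {1,8}:  v_{1} + v_{8} = 2·v_{5}  ⟹  sig = ⟨2 | 2⟩
  {1,6}:  v_{1} + v_{6} = 2·v_{3} + 2·v_{4}  ⟹  sig = ⟨2 | 2 2⟩
  {1,7}:  v_{1} + v_{7} = 2·v_{3} + 3·v_{4}  ⟹  sig = ⟨2 | 2 3⟩
  {2,3,4}:  v_{2} + v_{3} + v_{4} = v_{6}  ⟹  sig = ⟨3 | 1⟩
  {3,4,5}:  v_{3} + v_{4} + v_{5} = v_{1}  ⟹  sig = ⟨3 | 1⟩
  {3,4,8}:  v_{3} + v_{4} + v_{8} = v_{5}  ⟹  sig = ⟨3 | 1⟩
  {2,3,7}:  v_{2} + v_{3} + v_{7} = 2·v_{6}  ⟹  sig = ⟨3 | 2⟩

Hence PRS(X_Σ) =
    |P|=2: 10 collections, coeffs (), (), (1), (1), (1,1), (1,1), (1,2), (2), (2,2), (2,3)
    |P|=3: 4 collections, coeffs (1), (1), (1), (2)


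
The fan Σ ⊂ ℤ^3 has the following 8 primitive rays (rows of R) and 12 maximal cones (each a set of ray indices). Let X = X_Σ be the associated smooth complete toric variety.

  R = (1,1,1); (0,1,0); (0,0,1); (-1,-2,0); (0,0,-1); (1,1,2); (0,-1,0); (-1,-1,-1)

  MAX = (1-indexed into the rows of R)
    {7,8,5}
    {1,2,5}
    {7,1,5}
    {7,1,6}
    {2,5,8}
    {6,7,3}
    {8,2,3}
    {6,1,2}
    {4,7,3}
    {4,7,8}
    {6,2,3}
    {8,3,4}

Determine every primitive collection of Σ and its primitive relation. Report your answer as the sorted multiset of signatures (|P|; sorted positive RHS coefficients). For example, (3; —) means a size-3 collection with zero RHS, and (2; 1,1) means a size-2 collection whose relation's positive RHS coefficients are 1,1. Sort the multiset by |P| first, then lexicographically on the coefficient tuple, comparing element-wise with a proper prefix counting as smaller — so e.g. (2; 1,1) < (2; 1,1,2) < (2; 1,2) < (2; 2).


Minimal non-faces — 11 found among 8 rays, 12 max cones:

  • {1,8}:  v_{1} + v_{8} = 0 — sig = (2; —)
  • {2,7}:  v_{2} + v_{7} = 0 — sig = (2; —)
  • {3,5}:  v_{3} + v_{5} = 0 — sig = (2; —)
  • {1,3}:  v_{1} + v_{3} = v_{6} — sig = (2; 1)
  • {5,6}:  v_{5} + v_{6} = v_{1} — sig = (2; 1)
  • {6,8}:  v_{6} + v_{8} = v_{3} — sig = (2; 1)
  • {1,4}:  v_{1} + v_{4} = v_{3} + v_{7} — sig = (2; 1,1)
  • {2,4}:  v_{2} + v_{4} = v_{3} + v_{8} — sig = (2; 1,1)
  • {4,5}:  v_{4} + v_{5} = v_{7} + v_{8} — sig = (2; 1,1)
  • {4,6}:  v_{4} + v_{6} = 2·v_{3} + v_{7} — sig = (2; 1,2)
  • {3,7,8}:  v_{3} + v_{7} + v_{8} = v_{4} — sig = (3; 1)

Hence PRS(X_Σ) =
    (2; —)
    (2; —)
    (2; —)
    (2; 1)
    (2; 1)
    (2; 1)
    (2; 1,1)
    (2; 1,1)
    (2; 1,1)
    (2; 1,2)
    (3; 1)
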